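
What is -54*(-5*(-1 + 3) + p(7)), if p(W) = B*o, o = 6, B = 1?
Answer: 216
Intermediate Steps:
p(W) = 6 (p(W) = 1*6 = 6)
-54*(-5*(-1 + 3) + p(7)) = -54*(-5*(-1 + 3) + 6) = -54*(-5*2 + 6) = -54*(-10 + 6) = -54*(-4) = 216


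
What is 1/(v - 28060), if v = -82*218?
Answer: -1/45936 ≈ -2.1769e-5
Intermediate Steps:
v = -17876
1/(v - 28060) = 1/(-17876 - 28060) = 1/(-45936) = -1/45936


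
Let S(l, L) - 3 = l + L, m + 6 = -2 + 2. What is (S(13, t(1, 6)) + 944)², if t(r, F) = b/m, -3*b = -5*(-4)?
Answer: 74822500/81 ≈ 9.2374e+5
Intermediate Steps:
m = -6 (m = -6 + (-2 + 2) = -6 + 0 = -6)
b = -20/3 (b = -(-5)*(-4)/3 = -⅓*20 = -20/3 ≈ -6.6667)
t(r, F) = 10/9 (t(r, F) = -20/3/(-6) = -20/3*(-⅙) = 10/9)
S(l, L) = 3 + L + l (S(l, L) = 3 + (l + L) = 3 + (L + l) = 3 + L + l)
(S(13, t(1, 6)) + 944)² = ((3 + 10/9 + 13) + 944)² = (154/9 + 944)² = (8650/9)² = 74822500/81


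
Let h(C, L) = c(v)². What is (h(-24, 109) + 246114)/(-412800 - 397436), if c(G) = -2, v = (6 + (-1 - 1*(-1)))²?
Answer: -123059/405118 ≈ -0.30376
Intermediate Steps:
v = 36 (v = (6 + (-1 + 1))² = (6 + 0)² = 6² = 36)
h(C, L) = 4 (h(C, L) = (-2)² = 4)
(h(-24, 109) + 246114)/(-412800 - 397436) = (4 + 246114)/(-412800 - 397436) = 246118/(-810236) = 246118*(-1/810236) = -123059/405118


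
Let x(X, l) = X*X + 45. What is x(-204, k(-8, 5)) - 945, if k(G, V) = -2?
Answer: 40716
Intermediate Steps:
x(X, l) = 45 + X² (x(X, l) = X² + 45 = 45 + X²)
x(-204, k(-8, 5)) - 945 = (45 + (-204)²) - 945 = (45 + 41616) - 945 = 41661 - 945 = 40716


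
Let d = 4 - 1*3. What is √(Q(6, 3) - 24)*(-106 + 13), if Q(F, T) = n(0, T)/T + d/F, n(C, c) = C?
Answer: -31*I*√858/2 ≈ -454.02*I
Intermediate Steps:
d = 1 (d = 4 - 3 = 1)
Q(F, T) = 1/F (Q(F, T) = 0/T + 1/F = 0 + 1/F = 1/F)
√(Q(6, 3) - 24)*(-106 + 13) = √(1/6 - 24)*(-106 + 13) = √(⅙ - 24)*(-93) = √(-143/6)*(-93) = (I*√858/6)*(-93) = -31*I*√858/2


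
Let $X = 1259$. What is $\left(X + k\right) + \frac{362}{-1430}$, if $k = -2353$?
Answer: $- \frac{782391}{715} \approx -1094.3$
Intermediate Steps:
$\left(X + k\right) + \frac{362}{-1430} = \left(1259 - 2353\right) + \frac{362}{-1430} = -1094 + 362 \left(- \frac{1}{1430}\right) = -1094 - \frac{181}{715} = - \frac{782391}{715}$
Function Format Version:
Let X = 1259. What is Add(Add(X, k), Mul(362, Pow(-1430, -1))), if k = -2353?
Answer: Rational(-782391, 715) ≈ -1094.3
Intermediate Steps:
Add(Add(X, k), Mul(362, Pow(-1430, -1))) = Add(Add(1259, -2353), Mul(362, Pow(-1430, -1))) = Add(-1094, Mul(362, Rational(-1, 1430))) = Add(-1094, Rational(-181, 715)) = Rational(-782391, 715)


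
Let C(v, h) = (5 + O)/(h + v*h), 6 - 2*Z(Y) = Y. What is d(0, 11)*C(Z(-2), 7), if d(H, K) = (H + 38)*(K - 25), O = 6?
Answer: -836/5 ≈ -167.20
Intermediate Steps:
Z(Y) = 3 - Y/2
d(H, K) = (-25 + K)*(38 + H) (d(H, K) = (38 + H)*(-25 + K) = (-25 + K)*(38 + H))
C(v, h) = 11/(h + h*v) (C(v, h) = (5 + 6)/(h + v*h) = 11/(h + h*v))
d(0, 11)*C(Z(-2), 7) = (-950 - 25*0 + 38*11 + 0*11)*(11/(7*(1 + (3 - ½*(-2))))) = (-950 + 0 + 418 + 0)*(11*(⅐)/(1 + (3 + 1))) = -5852/(7*(1 + 4)) = -5852/(7*5) = -532*11/35 = -836/5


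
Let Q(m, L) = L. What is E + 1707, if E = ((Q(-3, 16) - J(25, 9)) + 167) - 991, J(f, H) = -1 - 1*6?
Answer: 906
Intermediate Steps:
J(f, H) = -7 (J(f, H) = -1 - 6 = -7)
E = -801 (E = ((16 - 1*(-7)) + 167) - 991 = ((16 + 7) + 167) - 991 = (23 + 167) - 991 = 190 - 991 = -801)
E + 1707 = -801 + 1707 = 906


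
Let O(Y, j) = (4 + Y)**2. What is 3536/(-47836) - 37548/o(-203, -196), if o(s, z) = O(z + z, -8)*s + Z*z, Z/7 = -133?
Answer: -943038449/12974641993 ≈ -0.072683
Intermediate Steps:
Z = -931 (Z = 7*(-133) = -931)
o(s, z) = -931*z + s*(4 + 2*z)**2 (o(s, z) = (4 + (z + z))**2*s - 931*z = (4 + 2*z)**2*s - 931*z = s*(4 + 2*z)**2 - 931*z = -931*z + s*(4 + 2*z)**2)
3536/(-47836) - 37548/o(-203, -196) = 3536/(-47836) - 37548/(-931*(-196) + 4*(-203)*(2 - 196)**2) = 3536*(-1/47836) - 37548/(182476 + 4*(-203)*(-194)**2) = -884/11959 - 37548/(182476 + 4*(-203)*37636) = -884/11959 - 37548/(182476 - 30560432) = -884/11959 - 37548/(-30377956) = -884/11959 - 37548*(-1/30377956) = -884/11959 + 1341/1084927 = -943038449/12974641993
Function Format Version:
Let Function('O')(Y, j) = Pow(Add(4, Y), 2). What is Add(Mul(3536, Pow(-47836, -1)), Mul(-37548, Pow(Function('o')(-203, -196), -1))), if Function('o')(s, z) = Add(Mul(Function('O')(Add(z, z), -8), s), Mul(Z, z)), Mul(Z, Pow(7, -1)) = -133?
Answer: Rational(-943038449, 12974641993) ≈ -0.072683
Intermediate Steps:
Z = -931 (Z = Mul(7, -133) = -931)
Function('o')(s, z) = Add(Mul(-931, z), Mul(s, Pow(Add(4, Mul(2, z)), 2))) (Function('o')(s, z) = Add(Mul(Pow(Add(4, Add(z, z)), 2), s), Mul(-931, z)) = Add(Mul(Pow(Add(4, Mul(2, z)), 2), s), Mul(-931, z)) = Add(Mul(s, Pow(Add(4, Mul(2, z)), 2)), Mul(-931, z)) = Add(Mul(-931, z), Mul(s, Pow(Add(4, Mul(2, z)), 2))))
Add(Mul(3536, Pow(-47836, -1)), Mul(-37548, Pow(Function('o')(-203, -196), -1))) = Add(Mul(3536, Pow(-47836, -1)), Mul(-37548, Pow(Add(Mul(-931, -196), Mul(4, -203, Pow(Add(2, -196), 2))), -1))) = Add(Mul(3536, Rational(-1, 47836)), Mul(-37548, Pow(Add(182476, Mul(4, -203, Pow(-194, 2))), -1))) = Add(Rational(-884, 11959), Mul(-37548, Pow(Add(182476, Mul(4, -203, 37636)), -1))) = Add(Rational(-884, 11959), Mul(-37548, Pow(Add(182476, -30560432), -1))) = Add(Rational(-884, 11959), Mul(-37548, Pow(-30377956, -1))) = Add(Rational(-884, 11959), Mul(-37548, Rational(-1, 30377956))) = Add(Rational(-884, 11959), Rational(1341, 1084927)) = Rational(-943038449, 12974641993)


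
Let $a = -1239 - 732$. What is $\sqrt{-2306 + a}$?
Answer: $i \sqrt{4277} \approx 65.399 i$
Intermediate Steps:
$a = -1971$
$\sqrt{-2306 + a} = \sqrt{-2306 - 1971} = \sqrt{-4277} = i \sqrt{4277}$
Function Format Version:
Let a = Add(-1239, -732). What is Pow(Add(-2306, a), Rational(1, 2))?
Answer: Mul(I, Pow(4277, Rational(1, 2))) ≈ Mul(65.399, I)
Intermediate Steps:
a = -1971
Pow(Add(-2306, a), Rational(1, 2)) = Pow(Add(-2306, -1971), Rational(1, 2)) = Pow(-4277, Rational(1, 2)) = Mul(I, Pow(4277, Rational(1, 2)))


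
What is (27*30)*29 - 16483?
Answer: 7007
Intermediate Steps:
(27*30)*29 - 16483 = 810*29 - 16483 = 23490 - 16483 = 7007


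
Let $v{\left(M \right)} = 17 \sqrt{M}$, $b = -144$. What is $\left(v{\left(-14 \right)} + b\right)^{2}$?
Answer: $16690 - 4896 i \sqrt{14} \approx 16690.0 - 18319.0 i$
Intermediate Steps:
$\left(v{\left(-14 \right)} + b\right)^{2} = \left(17 \sqrt{-14} - 144\right)^{2} = \left(17 i \sqrt{14} - 144\right)^{2} = \left(-144 + 17 i \sqrt{14}\right)^{2}$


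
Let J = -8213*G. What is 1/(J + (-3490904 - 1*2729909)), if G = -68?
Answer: -1/5662329 ≈ -1.7661e-7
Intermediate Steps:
J = 558484 (J = -8213*(-68) = 558484)
1/(J + (-3490904 - 1*2729909)) = 1/(558484 + (-3490904 - 1*2729909)) = 1/(558484 + (-3490904 - 2729909)) = 1/(558484 - 6220813) = 1/(-5662329) = -1/5662329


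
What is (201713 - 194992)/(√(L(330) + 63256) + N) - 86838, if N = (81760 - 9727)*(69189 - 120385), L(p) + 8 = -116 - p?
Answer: -196831058430163551406744/2266646611230482037 - 6721*√6978/4533293222460964074 ≈ -86838.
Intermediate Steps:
L(p) = -124 - p (L(p) = -8 + (-116 - p) = -124 - p)
N = -3687801468 (N = 72033*(-51196) = -3687801468)
(201713 - 194992)/(√(L(330) + 63256) + N) - 86838 = (201713 - 194992)/(√((-124 - 1*330) + 63256) - 3687801468) - 86838 = 6721/(√((-124 - 330) + 63256) - 3687801468) - 86838 = 6721/(√(-454 + 63256) - 3687801468) - 86838 = 6721/(√62802 - 3687801468) - 86838 = 6721/(3*√6978 - 3687801468) - 86838 = 6721/(-3687801468 + 3*√6978) - 86838 = -86838 + 6721/(-3687801468 + 3*√6978)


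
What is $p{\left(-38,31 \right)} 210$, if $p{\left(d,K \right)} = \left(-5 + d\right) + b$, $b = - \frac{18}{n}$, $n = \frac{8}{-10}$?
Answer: $-4305$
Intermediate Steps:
$n = - \frac{4}{5}$ ($n = 8 \left(- \frac{1}{10}\right) = - \frac{4}{5} \approx -0.8$)
$b = \frac{45}{2}$ ($b = - \frac{18}{- \frac{4}{5}} = \left(-18\right) \left(- \frac{5}{4}\right) = \frac{45}{2} \approx 22.5$)
$p{\left(d,K \right)} = \frac{35}{2} + d$ ($p{\left(d,K \right)} = \left(-5 + d\right) + \frac{45}{2} = \frac{35}{2} + d$)
$p{\left(-38,31 \right)} 210 = \left(\frac{35}{2} - 38\right) 210 = \left(- \frac{41}{2}\right) 210 = -4305$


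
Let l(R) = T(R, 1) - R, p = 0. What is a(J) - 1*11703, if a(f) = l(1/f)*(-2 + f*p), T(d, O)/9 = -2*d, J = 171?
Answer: -105325/9 ≈ -11703.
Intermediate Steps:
T(d, O) = -18*d (T(d, O) = 9*(-2*d) = -18*d)
l(R) = -19*R (l(R) = -18*R - R = -19*R)
a(f) = 38/f (a(f) = (-19/f)*(-2 + f*0) = (-19/f)*(-2 + 0) = -19/f*(-2) = 38/f)
a(J) - 1*11703 = 38/171 - 1*11703 = 38*(1/171) - 11703 = 2/9 - 11703 = -105325/9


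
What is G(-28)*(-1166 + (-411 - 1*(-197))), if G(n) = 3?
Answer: -4140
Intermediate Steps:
G(-28)*(-1166 + (-411 - 1*(-197))) = 3*(-1166 + (-411 - 1*(-197))) = 3*(-1166 + (-411 + 197)) = 3*(-1166 - 214) = 3*(-1380) = -4140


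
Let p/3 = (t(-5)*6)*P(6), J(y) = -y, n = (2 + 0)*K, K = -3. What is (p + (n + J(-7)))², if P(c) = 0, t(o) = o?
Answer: 1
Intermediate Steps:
n = -6 (n = (2 + 0)*(-3) = 2*(-3) = -6)
p = 0 (p = 3*(-5*6*0) = 3*(-30*0) = 3*0 = 0)
(p + (n + J(-7)))² = (0 + (-6 - 1*(-7)))² = (0 + (-6 + 7))² = (0 + 1)² = 1² = 1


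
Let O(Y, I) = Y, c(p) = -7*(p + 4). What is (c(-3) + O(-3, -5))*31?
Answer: -310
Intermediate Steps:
c(p) = -28 - 7*p (c(p) = -7*(4 + p) = -28 - 7*p)
(c(-3) + O(-3, -5))*31 = ((-28 - 7*(-3)) - 3)*31 = ((-28 + 21) - 3)*31 = (-7 - 3)*31 = -10*31 = -310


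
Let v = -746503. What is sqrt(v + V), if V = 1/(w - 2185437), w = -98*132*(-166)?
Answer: 2*I*sqrt(30039274935659)/12687 ≈ 864.0*I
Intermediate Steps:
w = 2147376 (w = -12936*(-166) = 2147376)
V = -1/38061 (V = 1/(2147376 - 2185437) = 1/(-38061) = -1/38061 ≈ -2.6274e-5)
sqrt(v + V) = sqrt(-746503 - 1/38061) = sqrt(-28412650684/38061) = 2*I*sqrt(30039274935659)/12687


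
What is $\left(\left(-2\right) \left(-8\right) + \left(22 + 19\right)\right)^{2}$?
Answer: $3249$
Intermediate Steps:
$\left(\left(-2\right) \left(-8\right) + \left(22 + 19\right)\right)^{2} = \left(16 + 41\right)^{2} = 57^{2} = 3249$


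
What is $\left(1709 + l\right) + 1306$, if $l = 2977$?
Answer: $5992$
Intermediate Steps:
$\left(1709 + l\right) + 1306 = \left(1709 + 2977\right) + 1306 = 4686 + 1306 = 5992$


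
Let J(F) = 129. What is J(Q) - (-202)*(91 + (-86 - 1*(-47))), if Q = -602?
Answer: 10633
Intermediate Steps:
J(Q) - (-202)*(91 + (-86 - 1*(-47))) = 129 - (-202)*(91 + (-86 - 1*(-47))) = 129 - (-202)*(91 + (-86 + 47)) = 129 - (-202)*(91 - 39) = 129 - (-202)*52 = 129 - 1*(-10504) = 129 + 10504 = 10633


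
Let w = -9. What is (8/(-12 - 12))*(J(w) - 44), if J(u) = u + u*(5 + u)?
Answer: 17/3 ≈ 5.6667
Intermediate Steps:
(8/(-12 - 12))*(J(w) - 44) = (8/(-12 - 12))*(-9*(6 - 9) - 44) = (8/(-24))*(-9*(-3) - 44) = (8*(-1/24))*(27 - 44) = -1/3*(-17) = 17/3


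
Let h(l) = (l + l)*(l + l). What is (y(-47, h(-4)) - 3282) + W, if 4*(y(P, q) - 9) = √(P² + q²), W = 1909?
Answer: -1364 + √6305/4 ≈ -1344.1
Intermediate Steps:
h(l) = 4*l² (h(l) = (2*l)*(2*l) = 4*l²)
y(P, q) = 9 + √(P² + q²)/4
(y(-47, h(-4)) - 3282) + W = ((9 + √((-47)² + (4*(-4)²)²)/4) - 3282) + 1909 = ((9 + √(2209 + (4*16)²)/4) - 3282) + 1909 = ((9 + √(2209 + 64²)/4) - 3282) + 1909 = ((9 + √(2209 + 4096)/4) - 3282) + 1909 = ((9 + √6305/4) - 3282) + 1909 = (-3273 + √6305/4) + 1909 = -1364 + √6305/4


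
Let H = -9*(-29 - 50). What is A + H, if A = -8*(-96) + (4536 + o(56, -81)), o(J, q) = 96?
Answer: 6111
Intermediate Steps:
H = 711 (H = -9*(-79) = 711)
A = 5400 (A = -8*(-96) + (4536 + 96) = 768 + 4632 = 5400)
A + H = 5400 + 711 = 6111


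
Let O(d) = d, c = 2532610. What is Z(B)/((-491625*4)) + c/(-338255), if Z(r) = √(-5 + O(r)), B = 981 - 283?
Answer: -506522/67651 - √77/655500 ≈ -7.4873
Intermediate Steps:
B = 698
Z(r) = √(-5 + r)
Z(B)/((-491625*4)) + c/(-338255) = √(-5 + 698)/((-491625*4)) + 2532610/(-338255) = √693/(-1966500) + 2532610*(-1/338255) = (3*√77)*(-1/1966500) - 506522/67651 = -√77/655500 - 506522/67651 = -506522/67651 - √77/655500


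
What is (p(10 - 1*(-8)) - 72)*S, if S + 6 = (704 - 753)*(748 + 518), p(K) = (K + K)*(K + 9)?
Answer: -55836000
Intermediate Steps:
p(K) = 2*K*(9 + K) (p(K) = (2*K)*(9 + K) = 2*K*(9 + K))
S = -62040 (S = -6 + (704 - 753)*(748 + 518) = -6 - 49*1266 = -6 - 62034 = -62040)
(p(10 - 1*(-8)) - 72)*S = (2*(10 - 1*(-8))*(9 + (10 - 1*(-8))) - 72)*(-62040) = (2*(10 + 8)*(9 + (10 + 8)) - 72)*(-62040) = (2*18*(9 + 18) - 72)*(-62040) = (2*18*27 - 72)*(-62040) = (972 - 72)*(-62040) = 900*(-62040) = -55836000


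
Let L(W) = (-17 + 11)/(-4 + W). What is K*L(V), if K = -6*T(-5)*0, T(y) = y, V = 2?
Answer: 0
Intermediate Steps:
L(W) = -6/(-4 + W)
K = 0 (K = -6*(-5)*0 = 30*0 = 0)
K*L(V) = 0*(-6/(-4 + 2)) = 0*(-6/(-2)) = 0*(-6*(-1/2)) = 0*3 = 0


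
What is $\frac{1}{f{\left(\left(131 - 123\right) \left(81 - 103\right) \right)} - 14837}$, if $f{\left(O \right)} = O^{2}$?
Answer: $\frac{1}{16139} \approx 6.1962 \cdot 10^{-5}$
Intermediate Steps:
$\frac{1}{f{\left(\left(131 - 123\right) \left(81 - 103\right) \right)} - 14837} = \frac{1}{\left(\left(131 - 123\right) \left(81 - 103\right)\right)^{2} - 14837} = \frac{1}{\left(8 \left(-22\right)\right)^{2} - 14837} = \frac{1}{\left(-176\right)^{2} - 14837} = \frac{1}{30976 - 14837} = \frac{1}{16139}$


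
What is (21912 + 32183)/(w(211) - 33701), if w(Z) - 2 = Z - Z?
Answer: -54095/33699 ≈ -1.6052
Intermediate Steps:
w(Z) = 2 (w(Z) = 2 + (Z - Z) = 2 + 0 = 2)
(21912 + 32183)/(w(211) - 33701) = (21912 + 32183)/(2 - 33701) = 54095/(-33699) = 54095*(-1/33699) = -54095/33699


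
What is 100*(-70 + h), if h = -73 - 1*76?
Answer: -21900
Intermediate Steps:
h = -149 (h = -73 - 76 = -149)
100*(-70 + h) = 100*(-70 - 149) = 100*(-219) = -21900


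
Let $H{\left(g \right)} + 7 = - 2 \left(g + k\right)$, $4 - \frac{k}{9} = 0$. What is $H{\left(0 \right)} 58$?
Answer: $-4582$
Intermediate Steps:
$k = 36$ ($k = 36 - 0 = 36 + 0 = 36$)
$H{\left(g \right)} = -79 - 2 g$ ($H{\left(g \right)} = -7 - 2 \left(g + 36\right) = -7 - 2 \left(36 + g\right) = -7 - \left(72 + 2 g\right) = -79 - 2 g$)
$H{\left(0 \right)} 58 = \left(-79 - 0\right) 58 = \left(-79 + 0\right) 58 = \left(-79\right) 58 = -4582$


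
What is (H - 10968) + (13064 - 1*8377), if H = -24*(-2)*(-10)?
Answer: -6761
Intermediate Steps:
H = -480 (H = 48*(-10) = -480)
(H - 10968) + (13064 - 1*8377) = (-480 - 10968) + (13064 - 1*8377) = -11448 + (13064 - 8377) = -11448 + 4687 = -6761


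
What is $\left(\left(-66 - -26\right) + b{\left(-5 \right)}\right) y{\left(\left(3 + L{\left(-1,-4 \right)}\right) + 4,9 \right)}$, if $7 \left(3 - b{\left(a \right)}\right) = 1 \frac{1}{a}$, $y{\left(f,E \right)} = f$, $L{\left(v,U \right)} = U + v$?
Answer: $- \frac{2588}{35} \approx -73.943$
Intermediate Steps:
$b{\left(a \right)} = 3 - \frac{1}{7 a}$ ($b{\left(a \right)} = 3 - \frac{1 \frac{1}{a}}{7} = 3 - \frac{1}{7 a}$)
$\left(\left(-66 - -26\right) + b{\left(-5 \right)}\right) y{\left(\left(3 + L{\left(-1,-4 \right)}\right) + 4,9 \right)} = \left(\left(-66 - -26\right) + \left(3 - \frac{1}{7 \left(-5\right)}\right)\right) \left(\left(3 - 5\right) + 4\right) = \left(\left(-66 + 26\right) + \left(3 - - \frac{1}{35}\right)\right) \left(\left(3 - 5\right) + 4\right) = \left(-40 + \left(3 + \frac{1}{35}\right)\right) \left(-2 + 4\right) = \left(-40 + \frac{106}{35}\right) 2 = \left(- \frac{1294}{35}\right) 2 = - \frac{2588}{35}$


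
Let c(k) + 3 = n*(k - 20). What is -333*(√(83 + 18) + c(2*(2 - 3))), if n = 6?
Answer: 44955 - 333*√101 ≈ 41608.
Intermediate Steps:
c(k) = -123 + 6*k (c(k) = -3 + 6*(k - 20) = -3 + 6*(-20 + k) = -3 + (-120 + 6*k) = -123 + 6*k)
-333*(√(83 + 18) + c(2*(2 - 3))) = -333*(√(83 + 18) + (-123 + 6*(2*(2 - 3)))) = -333*(√101 + (-123 + 6*(2*(-1)))) = -333*(√101 + (-123 + 6*(-2))) = -333*(√101 + (-123 - 12)) = -333*(√101 - 135) = -333*(-135 + √101) = 44955 - 333*√101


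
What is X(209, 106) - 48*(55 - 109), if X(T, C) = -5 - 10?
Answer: 2577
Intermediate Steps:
X(T, C) = -15
X(209, 106) - 48*(55 - 109) = -15 - 48*(55 - 109) = -15 - 48*(-54) = -15 + 2592 = 2577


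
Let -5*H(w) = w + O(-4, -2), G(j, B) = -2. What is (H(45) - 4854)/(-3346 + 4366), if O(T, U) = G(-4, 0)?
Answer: -24313/5100 ≈ -4.7673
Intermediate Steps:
O(T, U) = -2
H(w) = ⅖ - w/5 (H(w) = -(w - 2)/5 = -(-2 + w)/5 = ⅖ - w/5)
(H(45) - 4854)/(-3346 + 4366) = ((⅖ - ⅕*45) - 4854)/(-3346 + 4366) = ((⅖ - 9) - 4854)/1020 = (-43/5 - 4854)*(1/1020) = -24313/5*1/1020 = -24313/5100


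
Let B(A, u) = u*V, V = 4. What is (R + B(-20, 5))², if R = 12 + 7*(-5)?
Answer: 9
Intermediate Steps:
R = -23 (R = 12 - 35 = -23)
B(A, u) = 4*u (B(A, u) = u*4 = 4*u)
(R + B(-20, 5))² = (-23 + 4*5)² = (-23 + 20)² = (-3)² = 9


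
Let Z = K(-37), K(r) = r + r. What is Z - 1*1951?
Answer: -2025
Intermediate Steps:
K(r) = 2*r
Z = -74 (Z = 2*(-37) = -74)
Z - 1*1951 = -74 - 1*1951 = -74 - 1951 = -2025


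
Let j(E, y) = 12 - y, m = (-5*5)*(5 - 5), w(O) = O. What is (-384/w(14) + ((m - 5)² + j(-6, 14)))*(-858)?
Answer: 26598/7 ≈ 3799.7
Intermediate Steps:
m = 0 (m = -25*0 = 0)
(-384/w(14) + ((m - 5)² + j(-6, 14)))*(-858) = (-384/14 + ((0 - 5)² + (12 - 1*14)))*(-858) = (-384*1/14 + ((-5)² + (12 - 14)))*(-858) = (-192/7 + (25 - 2))*(-858) = (-192/7 + 23)*(-858) = -31/7*(-858) = 26598/7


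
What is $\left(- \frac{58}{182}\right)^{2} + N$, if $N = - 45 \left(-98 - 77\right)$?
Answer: $\frac{65213716}{8281} \approx 7875.1$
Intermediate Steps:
$N = 7875$ ($N = \left(-45\right) \left(-175\right) = 7875$)
$\left(- \frac{58}{182}\right)^{2} + N = \left(- \frac{58}{182}\right)^{2} + 7875 = \left(\left(-58\right) \frac{1}{182}\right)^{2} + 7875 = \left(- \frac{29}{91}\right)^{2} + 7875 = \frac{841}{8281} + 7875 = \frac{65213716}{8281}$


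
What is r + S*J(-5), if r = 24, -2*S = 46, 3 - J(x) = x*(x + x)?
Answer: 1105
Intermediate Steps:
J(x) = 3 - 2*x**2 (J(x) = 3 - x*(x + x) = 3 - x*2*x = 3 - 2*x**2)
S = -23 (S = -1/2*46 = -23)
r + S*J(-5) = 24 - 23*(3 - 2*(-5)**2) = 24 - 23*(3 - 2*25) = 24 - 23*(3 - 50) = 24 - 23*(-47) = 24 + 1081 = 1105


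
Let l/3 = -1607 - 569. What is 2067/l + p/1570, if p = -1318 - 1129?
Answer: -3203201/1708160 ≈ -1.8752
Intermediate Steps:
l = -6528 (l = 3*(-1607 - 569) = 3*(-2176) = -6528)
p = -2447
2067/l + p/1570 = 2067/(-6528) - 2447/1570 = 2067*(-1/6528) - 2447*1/1570 = -689/2176 - 2447/1570 = -3203201/1708160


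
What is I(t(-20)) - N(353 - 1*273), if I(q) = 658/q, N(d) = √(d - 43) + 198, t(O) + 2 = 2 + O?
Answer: -2309/10 - √37 ≈ -236.98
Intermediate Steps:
t(O) = O (t(O) = -2 + (2 + O) = O)
N(d) = 198 + √(-43 + d) (N(d) = √(-43 + d) + 198 = 198 + √(-43 + d))
I(t(-20)) - N(353 - 1*273) = 658/(-20) - (198 + √(-43 + (353 - 1*273))) = 658*(-1/20) - (198 + √(-43 + (353 - 273))) = -329/10 - (198 + √(-43 + 80)) = -329/10 - (198 + √37) = -329/10 + (-198 - √37) = -2309/10 - √37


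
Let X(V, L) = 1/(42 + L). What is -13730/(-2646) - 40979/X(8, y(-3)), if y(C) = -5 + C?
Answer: -1843310513/1323 ≈ -1.3933e+6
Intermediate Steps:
-13730/(-2646) - 40979/X(8, y(-3)) = -13730/(-2646) - 40979/(1/(42 + (-5 - 3))) = -13730*(-1/2646) - 40979/(1/(42 - 8)) = 6865/1323 - 40979/(1/34) = 6865/1323 - 40979/1/34 = 6865/1323 - 40979*34 = 6865/1323 - 1393286 = -1843310513/1323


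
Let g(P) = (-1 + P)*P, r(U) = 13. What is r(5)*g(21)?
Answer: 5460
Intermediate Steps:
g(P) = P*(-1 + P)
r(5)*g(21) = 13*(21*(-1 + 21)) = 13*(21*20) = 13*420 = 5460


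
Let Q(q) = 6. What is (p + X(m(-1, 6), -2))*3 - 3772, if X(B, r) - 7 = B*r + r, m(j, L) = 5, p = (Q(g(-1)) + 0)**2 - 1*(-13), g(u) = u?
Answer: -3640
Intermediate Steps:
p = 49 (p = (6 + 0)**2 - 1*(-13) = 6**2 + 13 = 36 + 13 = 49)
X(B, r) = 7 + r + B*r (X(B, r) = 7 + (B*r + r) = 7 + (r + B*r) = 7 + r + B*r)
(p + X(m(-1, 6), -2))*3 - 3772 = (49 + (7 - 2 + 5*(-2)))*3 - 3772 = (49 + (7 - 2 - 10))*3 - 3772 = (49 - 5)*3 - 3772 = 44*3 - 3772 = 132 - 3772 = -3640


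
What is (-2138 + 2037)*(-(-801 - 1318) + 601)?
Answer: -274720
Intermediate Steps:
(-2138 + 2037)*(-(-801 - 1318) + 601) = -101*(-1*(-2119) + 601) = -101*(2119 + 601) = -101*2720 = -274720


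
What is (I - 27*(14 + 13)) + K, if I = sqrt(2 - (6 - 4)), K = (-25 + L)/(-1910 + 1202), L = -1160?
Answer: -171649/236 ≈ -727.33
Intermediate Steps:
K = 395/236 (K = (-25 - 1160)/(-1910 + 1202) = -1185/(-708) = -1185*(-1/708) = 395/236 ≈ 1.6737)
I = 0 (I = sqrt(2 - 1*2) = sqrt(2 - 2) = sqrt(0) = 0)
(I - 27*(14 + 13)) + K = (0 - 27*(14 + 13)) + 395/236 = (0 - 27*27) + 395/236 = (0 - 729) + 395/236 = -729 + 395/236 = -171649/236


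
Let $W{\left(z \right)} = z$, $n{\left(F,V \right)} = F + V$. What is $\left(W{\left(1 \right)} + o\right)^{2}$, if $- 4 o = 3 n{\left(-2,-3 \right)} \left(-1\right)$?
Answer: $\frac{121}{16} \approx 7.5625$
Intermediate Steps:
$o = - \frac{15}{4}$ ($o = - \frac{3 \left(-2 - 3\right) \left(-1\right)}{4} = - \frac{3 \left(-5\right) \left(-1\right)}{4} = - \frac{\left(-15\right) \left(-1\right)}{4} = \left(- \frac{1}{4}\right) 15 = - \frac{15}{4} \approx -3.75$)
$\left(W{\left(1 \right)} + o\right)^{2} = \left(1 - \frac{15}{4}\right)^{2} = \left(- \frac{11}{4}\right)^{2} = \frac{121}{16}$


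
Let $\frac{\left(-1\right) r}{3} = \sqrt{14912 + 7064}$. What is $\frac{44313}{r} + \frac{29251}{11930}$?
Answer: $\frac{29251}{11930} - \frac{14771 \sqrt{5494}}{10988} \approx -97.188$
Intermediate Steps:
$r = - 6 \sqrt{5494}$ ($r = - 3 \sqrt{14912 + 7064} = - 3 \sqrt{21976} = - 3 \cdot 2 \sqrt{5494} = - 6 \sqrt{5494} \approx -444.73$)
$\frac{44313}{r} + \frac{29251}{11930} = \frac{44313}{\left(-6\right) \sqrt{5494}} + \frac{29251}{11930} = 44313 \left(- \frac{\sqrt{5494}}{32964}\right) + 29251 \cdot \frac{1}{11930} = - \frac{14771 \sqrt{5494}}{10988} + \frac{29251}{11930} = \frac{29251}{11930} - \frac{14771 \sqrt{5494}}{10988}$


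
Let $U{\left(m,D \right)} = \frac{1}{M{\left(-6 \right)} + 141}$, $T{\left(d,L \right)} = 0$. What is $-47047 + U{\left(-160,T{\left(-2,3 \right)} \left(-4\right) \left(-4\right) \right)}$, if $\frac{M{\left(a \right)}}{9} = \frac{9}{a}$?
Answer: $- \frac{11996983}{255} \approx -47047.0$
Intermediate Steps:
$M{\left(a \right)} = \frac{81}{a}$ ($M{\left(a \right)} = 9 \frac{9}{a} = \frac{81}{a}$)
$U{\left(m,D \right)} = \frac{2}{255}$ ($U{\left(m,D \right)} = \frac{1}{\frac{81}{-6} + 141} = \frac{1}{81 \left(- \frac{1}{6}\right) + 141} = \frac{1}{- \frac{27}{2} + 141} = \frac{1}{\frac{255}{2}} = \frac{2}{255}$)
$-47047 + U{\left(-160,T{\left(-2,3 \right)} \left(-4\right) \left(-4\right) \right)} = -47047 + \frac{2}{255} = - \frac{11996983}{255}$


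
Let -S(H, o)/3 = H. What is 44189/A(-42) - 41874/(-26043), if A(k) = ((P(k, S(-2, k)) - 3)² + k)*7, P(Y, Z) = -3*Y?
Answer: 1857695131/916791729 ≈ 2.0263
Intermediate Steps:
S(H, o) = -3*H
A(k) = 7*k + 7*(-3 - 3*k)² (A(k) = ((-3*k - 3)² + k)*7 = ((-3 - 3*k)² + k)*7 = (k + (-3 - 3*k)²)*7 = 7*k + 7*(-3 - 3*k)²)
44189/A(-42) - 41874/(-26043) = 44189/(7*(-42) + 63*(1 - 42)²) - 41874/(-26043) = 44189/(-294 + 63*(-41)²) - 41874*(-1/26043) = 44189/(-294 + 63*1681) + 13958/8681 = 44189/(-294 + 105903) + 13958/8681 = 44189/105609 + 13958/8681 = 1857695131/916791729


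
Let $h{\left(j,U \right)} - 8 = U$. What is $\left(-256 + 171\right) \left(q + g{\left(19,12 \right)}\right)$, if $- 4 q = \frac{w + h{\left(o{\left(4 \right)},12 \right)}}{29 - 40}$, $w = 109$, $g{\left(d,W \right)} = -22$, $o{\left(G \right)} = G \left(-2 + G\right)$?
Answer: $\frac{71315}{44} \approx 1620.8$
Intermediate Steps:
$h{\left(j,U \right)} = 8 + U$
$q = \frac{129}{44}$ ($q = - \frac{\left(109 + \left(8 + 12\right)\right) \frac{1}{29 - 40}}{4} = - \frac{\left(109 + 20\right) \frac{1}{-11}}{4} = - \frac{129 \left(- \frac{1}{11}\right)}{4} = \left(- \frac{1}{4}\right) \left(- \frac{129}{11}\right) = \frac{129}{44} \approx 2.9318$)
$\left(-256 + 171\right) \left(q + g{\left(19,12 \right)}\right) = \left(-256 + 171\right) \left(\frac{129}{44} - 22\right) = \left(-85\right) \left(- \frac{839}{44}\right) = \frac{71315}{44}$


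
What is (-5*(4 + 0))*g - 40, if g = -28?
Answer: 520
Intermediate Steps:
(-5*(4 + 0))*g - 40 = -5*(4 + 0)*(-28) - 40 = -5*4*(-28) - 40 = -20*(-28) - 40 = 560 - 40 = 520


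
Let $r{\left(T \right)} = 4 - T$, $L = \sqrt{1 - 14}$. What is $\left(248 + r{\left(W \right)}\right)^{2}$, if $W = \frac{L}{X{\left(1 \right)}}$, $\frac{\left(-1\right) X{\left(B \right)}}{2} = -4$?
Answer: $\frac{\left(2016 - i \sqrt{13}\right)^{2}}{64} \approx 63504.0 - 227.15 i$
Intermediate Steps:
$X{\left(B \right)} = 8$ ($X{\left(B \right)} = \left(-2\right) \left(-4\right) = 8$)
$L = i \sqrt{13}$ ($L = \sqrt{-13} = i \sqrt{13} \approx 3.6056 i$)
$W = \frac{i \sqrt{13}}{8} \approx 0.45069 i$
$\left(248 + r{\left(W \right)}\right)^{2} = \left(248 + \left(4 - \frac{i \sqrt{13}}{8}\right)\right)^{2} = \left(252 - \frac{i \sqrt{13}}{8}\right)^{2}$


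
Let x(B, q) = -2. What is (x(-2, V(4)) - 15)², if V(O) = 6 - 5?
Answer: 289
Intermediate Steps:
V(O) = 1
(x(-2, V(4)) - 15)² = (-2 - 15)² = (-17)² = 289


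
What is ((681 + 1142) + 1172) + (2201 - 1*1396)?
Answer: 3800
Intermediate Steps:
((681 + 1142) + 1172) + (2201 - 1*1396) = (1823 + 1172) + (2201 - 1396) = 2995 + 805 = 3800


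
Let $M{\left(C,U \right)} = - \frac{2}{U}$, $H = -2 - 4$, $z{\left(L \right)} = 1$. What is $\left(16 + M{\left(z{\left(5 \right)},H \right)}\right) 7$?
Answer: $\frac{343}{3} \approx 114.33$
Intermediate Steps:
$H = -6$
$\left(16 + M{\left(z{\left(5 \right)},H \right)}\right) 7 = \left(16 - \frac{2}{-6}\right) 7 = \left(16 - - \frac{1}{3}\right) 7 = \left(16 + \frac{1}{3}\right) 7 = \frac{49}{3} \cdot 7 = \frac{343}{3}$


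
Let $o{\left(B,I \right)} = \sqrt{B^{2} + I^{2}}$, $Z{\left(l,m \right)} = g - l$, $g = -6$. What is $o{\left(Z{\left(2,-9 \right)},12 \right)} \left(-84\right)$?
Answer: $- 336 \sqrt{13} \approx -1211.5$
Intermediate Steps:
$Z{\left(l,m \right)} = -6 - l$
$o{\left(Z{\left(2,-9 \right)},12 \right)} \left(-84\right) = \sqrt{\left(-6 - 2\right)^{2} + 12^{2}} \left(-84\right) = \sqrt{\left(-6 - 2\right)^{2} + 144} \left(-84\right) = \sqrt{\left(-8\right)^{2} + 144} \left(-84\right) = \sqrt{64 + 144} \left(-84\right) = \sqrt{208} \left(-84\right) = 4 \sqrt{13} \left(-84\right) = - 336 \sqrt{13}$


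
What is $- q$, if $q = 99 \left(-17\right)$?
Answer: $1683$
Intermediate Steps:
$q = -1683$
$- q = \left(-1\right) \left(-1683\right) = 1683$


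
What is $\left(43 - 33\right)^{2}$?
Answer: $100$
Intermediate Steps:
$\left(43 - 33\right)^{2} = 10^{2} = 100$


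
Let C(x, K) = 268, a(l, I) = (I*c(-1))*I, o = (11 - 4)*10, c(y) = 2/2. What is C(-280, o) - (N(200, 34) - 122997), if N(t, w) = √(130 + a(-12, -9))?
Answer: 123265 - √211 ≈ 1.2325e+5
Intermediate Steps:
c(y) = 1 (c(y) = 2*(½) = 1)
o = 70 (o = 7*10 = 70)
a(l, I) = I² (a(l, I) = (I*1)*I = I*I = I²)
N(t, w) = √211 (N(t, w) = √(130 + (-9)²) = √(130 + 81) = √211)
C(-280, o) - (N(200, 34) - 122997) = 268 - (√211 - 122997) = 268 - (-122997 + √211) = 268 + (122997 - √211) = 123265 - √211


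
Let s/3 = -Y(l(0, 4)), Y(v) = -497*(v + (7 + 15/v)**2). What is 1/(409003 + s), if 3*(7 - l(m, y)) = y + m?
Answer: 289/160745564 ≈ 1.7979e-6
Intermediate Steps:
l(m, y) = 7 - m/3 - y/3 (l(m, y) = 7 - (y + m)/3 = 7 - (m + y)/3 = 7 + (-m/3 - y/3) = 7 - m/3 - y/3)
Y(v) = -497*v - 497*(7 + 15/v)**2
s = 42543697/289 (s = 3*(-(-497*(7 - 1/3*0 - 1/3*4) - 497*(15 + 7*(7 - 1/3*0 - 1/3*4))**2/(7 - 1/3*0 - 1/3*4)**2)) = 3*(-(-497*(7 + 0 - 4/3) - 497*(15 + 7*(7 + 0 - 4/3))**2/(7 + 0 - 4/3)**2)) = 3*(-(-497*17/3 - 497*(15 + 7*(17/3))**2/(17/3)**2)) = 3*(-(-8449/3 - 497*9/289*(15 + 119/3)**2)) = 3*(-(-8449/3 - 497*9/289*(164/3)**2)) = 3*(-(-8449/3 - 497*9/289*26896/9)) = 3*(-(-8449/3 - 13367312/289)) = 3*(-1*(-42543697/867)) = 3*(42543697/867) = 42543697/289 ≈ 1.4721e+5)
1/(409003 + s) = 1/(409003 + 42543697/289) = 1/(160745564/289) = 289/160745564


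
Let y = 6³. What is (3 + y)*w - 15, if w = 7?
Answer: 1518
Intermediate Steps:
y = 216
(3 + y)*w - 15 = (3 + 216)*7 - 15 = 219*7 - 15 = 1533 - 15 = 1518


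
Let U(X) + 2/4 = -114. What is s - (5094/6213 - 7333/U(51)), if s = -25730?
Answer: -12233446198/474259 ≈ -25795.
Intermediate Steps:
U(X) = -229/2 (U(X) = -½ - 114 = -229/2)
s - (5094/6213 - 7333/U(51)) = -25730 - (5094/6213 - 7333/(-229/2)) = -25730 - (5094*(1/6213) - 7333*(-2/229)) = -25730 - (1698/2071 + 14666/229) = -25730 - 1*30762128/474259 = -25730 - 30762128/474259 = -12233446198/474259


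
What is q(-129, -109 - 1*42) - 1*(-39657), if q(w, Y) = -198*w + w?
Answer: 65070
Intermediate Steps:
q(w, Y) = -197*w
q(-129, -109 - 1*42) - 1*(-39657) = -197*(-129) - 1*(-39657) = 25413 + 39657 = 65070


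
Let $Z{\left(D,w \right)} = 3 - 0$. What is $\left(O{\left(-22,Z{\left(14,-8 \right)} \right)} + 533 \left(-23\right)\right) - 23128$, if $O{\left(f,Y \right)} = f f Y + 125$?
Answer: $-33810$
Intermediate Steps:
$Z{\left(D,w \right)} = 3$ ($Z{\left(D,w \right)} = 3 + 0 = 3$)
$O{\left(f,Y \right)} = 125 + Y f^{2}$ ($O{\left(f,Y \right)} = f^{2} Y + 125 = Y f^{2} + 125 = 125 + Y f^{2}$)
$\left(O{\left(-22,Z{\left(14,-8 \right)} \right)} + 533 \left(-23\right)\right) - 23128 = \left(\left(125 + 3 \left(-22\right)^{2}\right) + 533 \left(-23\right)\right) - 23128 = \left(\left(125 + 3 \cdot 484\right) - 12259\right) - 23128 = \left(\left(125 + 1452\right) - 12259\right) - 23128 = \left(1577 - 12259\right) - 23128 = -10682 - 23128 = -33810$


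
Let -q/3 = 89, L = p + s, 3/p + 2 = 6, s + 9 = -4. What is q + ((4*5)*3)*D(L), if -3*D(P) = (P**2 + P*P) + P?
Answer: -12049/2 ≈ -6024.5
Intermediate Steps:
s = -13 (s = -9 - 4 = -13)
p = 3/4 (p = 3/(-2 + 6) = 3/4 ≈ 0.75000)
L = -49/4 (L = 3/4 - 13 = -49/4 ≈ -12.250)
q = -267 (q = -3*89 = -267)
D(P) = -2*P**2/3 - P/3 (D(P) = -((P**2 + P*P) + P)/3 = -((P**2 + P**2) + P)/3 = -(2*P**2 + P)/3 = -(P + 2*P**2)/3 = -2*P**2/3 - P/3)
q + ((4*5)*3)*D(L) = -267 + ((4*5)*3)*(-1/3*(-49/4)*(1 + 2*(-49/4))) = -267 + (20*3)*(-1/3*(-49/4)*(1 - 49/2)) = -267 + 60*(-1/3*(-49/4)*(-47/2)) = -267 + 60*(-2303/24) = -267 - 11515/2 = -12049/2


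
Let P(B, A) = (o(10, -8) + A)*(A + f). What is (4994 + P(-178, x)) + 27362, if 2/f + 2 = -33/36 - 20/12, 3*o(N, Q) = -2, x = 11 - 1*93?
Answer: 6463172/165 ≈ 39171.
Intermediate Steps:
x = -82 (x = 11 - 93 = -82)
o(N, Q) = -⅔ (o(N, Q) = (⅓)*(-2) = -⅔)
f = -24/55 (f = 2/(-2 + (-33/36 - 20/12)) = 2/(-2 + (-33*1/36 - 20*1/12)) = 2/(-2 + (-11/12 - 5/3)) = 2/(-2 - 31/12) = 2/(-55/12) = 2*(-12/55) = -24/55 ≈ -0.43636)
P(B, A) = (-24/55 + A)*(-⅔ + A) (P(B, A) = (-⅔ + A)*(A - 24/55) = (-⅔ + A)*(-24/55 + A) = (-24/55 + A)*(-⅔ + A))
(4994 + P(-178, x)) + 27362 = (4994 + (16/55 + (-82)² - 182/165*(-82))) + 27362 = (4994 + (16/55 + 6724 + 14924/165)) + 27362 = (4994 + 1124432/165) + 27362 = 1948442/165 + 27362 = 6463172/165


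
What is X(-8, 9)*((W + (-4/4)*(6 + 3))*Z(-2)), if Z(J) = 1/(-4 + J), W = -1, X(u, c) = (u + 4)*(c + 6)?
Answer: -100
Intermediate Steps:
X(u, c) = (4 + u)*(6 + c)
X(-8, 9)*((W + (-4/4)*(6 + 3))*Z(-2)) = (24 + 4*9 + 6*(-8) + 9*(-8))*((-1 + (-4/4)*(6 + 3))/(-4 - 2)) = (24 + 36 - 48 - 72)*((-1 - 4*¼*9)/(-6)) = -60*(-1 - 1*9)*(-1)/6 = -60*(-1 - 9)*(-1)/6 = -(-600)*(-1)/6 = -60*5/3 = -100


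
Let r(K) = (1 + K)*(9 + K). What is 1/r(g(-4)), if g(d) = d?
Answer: -1/15 ≈ -0.066667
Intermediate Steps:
1/r(g(-4)) = 1/(9 + (-4)² + 10*(-4)) = 1/(9 + 16 - 40) = 1/(-15) = -1/15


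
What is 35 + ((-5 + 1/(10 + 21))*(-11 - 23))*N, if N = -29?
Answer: -150759/31 ≈ -4863.2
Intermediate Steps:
35 + ((-5 + 1/(10 + 21))*(-11 - 23))*N = 35 + ((-5 + 1/(10 + 21))*(-11 - 23))*(-29) = 35 + ((-5 + 1/31)*(-34))*(-29) = 35 - 154/31*(-34)*(-29) = 35 + (5236/31)*(-29) = 35 - 151844/31 = -150759/31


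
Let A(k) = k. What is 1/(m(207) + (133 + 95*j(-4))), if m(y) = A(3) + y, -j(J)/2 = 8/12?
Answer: 3/649 ≈ 0.0046225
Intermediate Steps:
j(J) = -4/3 (j(J) = -16/12 = -2*2/3 = -4/3)
m(y) = 3 + y
1/(m(207) + (133 + 95*j(-4))) = 1/((3 + 207) + (133 + 95*(-4/3))) = 1/(210 + (133 - 380/3)) = 1/(210 + 19/3) = 1/(649/3) = 3/649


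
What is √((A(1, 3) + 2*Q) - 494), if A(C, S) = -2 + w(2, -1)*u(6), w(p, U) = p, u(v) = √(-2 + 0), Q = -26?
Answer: √(-548 + 2*I*√2) ≈ 0.06041 + 23.409*I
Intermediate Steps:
u(v) = I*√2 (u(v) = √(-2) = I*√2)
A(C, S) = -2 + 2*I*√2 (A(C, S) = -2 + 2*(I*√2) = -2 + 2*I*√2)
√((A(1, 3) + 2*Q) - 494) = √(((-2 + 2*I*√2) + 2*(-26)) - 494) = √(((-2 + 2*I*√2) - 52) - 494) = √((-54 + 2*I*√2) - 494) = √(-548 + 2*I*√2)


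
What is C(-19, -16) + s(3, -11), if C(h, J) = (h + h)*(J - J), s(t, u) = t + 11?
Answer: 14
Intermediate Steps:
s(t, u) = 11 + t
C(h, J) = 0 (C(h, J) = (2*h)*0 = 0)
C(-19, -16) + s(3, -11) = 0 + (11 + 3) = 0 + 14 = 14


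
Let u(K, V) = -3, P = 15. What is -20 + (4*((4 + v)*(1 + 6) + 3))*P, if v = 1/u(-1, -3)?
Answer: 1700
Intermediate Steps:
v = -1/3 (v = 1/(-3) = -1/3 ≈ -0.33333)
-20 + (4*((4 + v)*(1 + 6) + 3))*P = -20 + (4*((4 - 1/3)*(1 + 6) + 3))*15 = -20 + (4*((11/3)*7 + 3))*15 = -20 + (4*(77/3 + 3))*15 = -20 + (4*(86/3))*15 = -20 + (344/3)*15 = -20 + 1720 = 1700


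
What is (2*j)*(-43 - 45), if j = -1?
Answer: 176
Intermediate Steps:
(2*j)*(-43 - 45) = (2*(-1))*(-43 - 45) = -2*(-88) = 176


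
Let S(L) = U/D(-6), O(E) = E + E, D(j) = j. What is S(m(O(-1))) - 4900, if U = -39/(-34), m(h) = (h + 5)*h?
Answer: -333213/68 ≈ -4900.2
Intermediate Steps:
O(E) = 2*E
m(h) = h*(5 + h) (m(h) = (5 + h)*h = h*(5 + h))
U = 39/34 (U = -39*(-1/34) = 39/34 ≈ 1.1471)
S(L) = -13/68 (S(L) = (39/34)/(-6) = (39/34)*(-⅙) = -13/68)
S(m(O(-1))) - 4900 = -13/68 - 4900 = -333213/68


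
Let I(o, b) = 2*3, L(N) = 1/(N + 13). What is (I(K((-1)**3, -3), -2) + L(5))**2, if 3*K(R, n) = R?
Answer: 11881/324 ≈ 36.670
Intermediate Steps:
K(R, n) = R/3
L(N) = 1/(13 + N)
I(o, b) = 6
(I(K((-1)**3, -3), -2) + L(5))**2 = (6 + 1/(13 + 5))**2 = (6 + 1/18)**2 = (109/18)**2 = 11881/324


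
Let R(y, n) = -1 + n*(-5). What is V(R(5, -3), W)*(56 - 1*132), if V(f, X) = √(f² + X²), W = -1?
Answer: -76*√197 ≈ -1066.7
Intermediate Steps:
R(y, n) = -1 - 5*n
V(f, X) = √(X² + f²)
V(R(5, -3), W)*(56 - 1*132) = √((-1)² + (-1 - 5*(-3))²)*(56 - 1*132) = √(1 + (-1 + 15)²)*(56 - 132) = √(1 + 14²)*(-76) = √(1 + 196)*(-76) = √197*(-76) = -76*√197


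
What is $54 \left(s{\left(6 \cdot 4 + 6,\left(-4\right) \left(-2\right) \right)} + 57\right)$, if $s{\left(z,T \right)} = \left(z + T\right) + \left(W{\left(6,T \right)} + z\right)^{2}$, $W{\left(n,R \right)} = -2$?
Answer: $47466$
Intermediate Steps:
$s{\left(z,T \right)} = T + z + \left(-2 + z\right)^{2}$ ($s{\left(z,T \right)} = \left(z + T\right) + \left(-2 + z\right)^{2} = \left(T + z\right) + \left(-2 + z\right)^{2} = T + z + \left(-2 + z\right)^{2}$)
$54 \left(s{\left(6 \cdot 4 + 6,\left(-4\right) \left(-2\right) \right)} + 57\right) = 54 \left(\left(\left(-4\right) \left(-2\right) + \left(6 \cdot 4 + 6\right) + \left(-2 + \left(6 \cdot 4 + 6\right)\right)^{2}\right) + 57\right) = 54 \left(\left(8 + \left(24 + 6\right) + \left(-2 + \left(24 + 6\right)\right)^{2}\right) + 57\right) = 54 \left(\left(8 + 30 + \left(-2 + 30\right)^{2}\right) + 57\right) = 54 \left(\left(8 + 30 + 28^{2}\right) + 57\right) = 54 \left(\left(8 + 30 + 784\right) + 57\right) = 54 \left(822 + 57\right) = 54 \cdot 879 = 47466$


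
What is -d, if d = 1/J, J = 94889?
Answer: -1/94889 ≈ -1.0539e-5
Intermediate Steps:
d = 1/94889 ≈ 1.0539e-5
-d = -1*1/94889 = -1/94889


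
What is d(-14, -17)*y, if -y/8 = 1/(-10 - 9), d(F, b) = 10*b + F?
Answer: -1472/19 ≈ -77.474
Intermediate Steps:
d(F, b) = F + 10*b
y = 8/19 (y = -8/(-10 - 9) = -8/(-19) = -8*(-1/19) = 8/19 ≈ 0.42105)
d(-14, -17)*y = (-14 + 10*(-17))*(8/19) = (-14 - 170)*(8/19) = -184*8/19 = -1472/19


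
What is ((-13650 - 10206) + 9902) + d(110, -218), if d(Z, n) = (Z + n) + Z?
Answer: -13952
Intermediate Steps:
d(Z, n) = n + 2*Z
((-13650 - 10206) + 9902) + d(110, -218) = ((-13650 - 10206) + 9902) + (-218 + 2*110) = (-23856 + 9902) + (-218 + 220) = -13954 + 2 = -13952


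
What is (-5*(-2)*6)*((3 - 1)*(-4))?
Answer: -480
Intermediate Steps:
(-5*(-2)*6)*((3 - 1)*(-4)) = (10*6)*(2*(-4)) = 60*(-8) = -480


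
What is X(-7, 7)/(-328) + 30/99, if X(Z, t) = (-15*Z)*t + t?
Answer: -10603/5412 ≈ -1.9592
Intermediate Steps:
X(Z, t) = t - 15*Z*t (X(Z, t) = -15*Z*t + t = t - 15*Z*t)
X(-7, 7)/(-328) + 30/99 = (7*(1 - 15*(-7)))/(-328) + 30/99 = (7*(1 + 105))*(-1/328) + 30*(1/99) = (7*106)*(-1/328) + 10/33 = 742*(-1/328) + 10/33 = -371/164 + 10/33 = -10603/5412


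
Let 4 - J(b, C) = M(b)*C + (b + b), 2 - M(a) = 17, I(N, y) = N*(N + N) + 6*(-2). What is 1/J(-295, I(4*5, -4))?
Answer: 1/12414 ≈ 8.0554e-5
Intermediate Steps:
I(N, y) = -12 + 2*N² (I(N, y) = N*(2*N) - 12 = 2*N² - 12 = -12 + 2*N²)
M(a) = -15 (M(a) = 2 - 1*17 = 2 - 17 = -15)
J(b, C) = 4 - 2*b + 15*C (J(b, C) = 4 - (-15*C + (b + b)) = 4 - (-15*C + 2*b) = 4 + (-2*b + 15*C) = 4 - 2*b + 15*C)
1/J(-295, I(4*5, -4)) = 1/(4 - 2*(-295) + 15*(-12 + 2*(4*5)²)) = 1/(4 + 590 + 15*(-12 + 2*20²)) = 1/(4 + 590 + 15*(-12 + 2*400)) = 1/(4 + 590 + 15*(-12 + 800)) = 1/(4 + 590 + 15*788) = 1/(4 + 590 + 11820) = 1/12414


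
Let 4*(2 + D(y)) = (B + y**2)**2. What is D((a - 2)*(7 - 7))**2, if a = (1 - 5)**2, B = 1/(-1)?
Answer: 49/16 ≈ 3.0625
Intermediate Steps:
B = -1
a = 16 (a = (-4)**2 = 16)
D(y) = -2 + (-1 + y**2)**2/4
D((a - 2)*(7 - 7))**2 = (-2 + (-1 + ((16 - 2)*(7 - 7))**2)**2/4)**2 = (-2 + (-1 + (14*0)**2)**2/4)**2 = (-2 + (-1 + 0**2)**2/4)**2 = (-2 + (-1 + 0)**2/4)**2 = (-2 + (1/4)*(-1)**2)**2 = (-2 + (1/4)*1)**2 = (-2 + 1/4)**2 = (-7/4)**2 = 49/16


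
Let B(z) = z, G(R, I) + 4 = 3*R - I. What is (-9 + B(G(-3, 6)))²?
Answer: 784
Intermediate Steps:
G(R, I) = -4 - I + 3*R (G(R, I) = -4 + (3*R - I) = -4 + (-I + 3*R) = -4 - I + 3*R)
(-9 + B(G(-3, 6)))² = (-9 + (-4 - 1*6 + 3*(-3)))² = (-9 + (-4 - 6 - 9))² = (-9 - 19)² = (-28)² = 784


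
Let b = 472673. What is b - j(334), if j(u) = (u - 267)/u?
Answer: 157872715/334 ≈ 4.7267e+5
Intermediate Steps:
j(u) = (-267 + u)/u
b - j(334) = 472673 - (-267 + 334)/334 = 472673 - 67/334 = 157872715/334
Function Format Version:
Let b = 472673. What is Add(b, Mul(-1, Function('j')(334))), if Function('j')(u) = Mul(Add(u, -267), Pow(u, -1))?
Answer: Rational(157872715, 334) ≈ 4.7267e+5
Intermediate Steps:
Function('j')(u) = Mul(Pow(u, -1), Add(-267, u)) (Function('j')(u) = Mul(Add(-267, u), Pow(u, -1)) = Mul(Pow(u, -1), Add(-267, u)))
Add(b, Mul(-1, Function('j')(334))) = Add(472673, Mul(-1, Mul(Pow(334, -1), Add(-267, 334)))) = Add(472673, Mul(-1, Mul(Rational(1, 334), 67))) = Add(472673, Mul(-1, Rational(67, 334))) = Add(472673, Rational(-67, 334)) = Rational(157872715, 334)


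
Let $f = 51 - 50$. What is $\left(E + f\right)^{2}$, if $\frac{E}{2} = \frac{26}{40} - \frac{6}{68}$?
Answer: $\frac{130321}{28900} \approx 4.5094$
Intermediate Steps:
$E = \frac{191}{170}$ ($E = 2 \left(\frac{26}{40} - \frac{6}{68}\right) = 2 \left(26 \cdot \frac{1}{40} - \frac{3}{34}\right) = 2 \left(\frac{13}{20} - \frac{3}{34}\right) = 2 \cdot \frac{191}{340} = \frac{191}{170} \approx 1.1235$)
$f = 1$
$\left(E + f\right)^{2} = \left(\frac{191}{170} + 1\right)^{2} = \left(\frac{361}{170}\right)^{2} = \frac{130321}{28900}$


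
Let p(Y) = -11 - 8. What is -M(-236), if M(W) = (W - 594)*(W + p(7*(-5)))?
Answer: -211650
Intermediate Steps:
p(Y) = -19
M(W) = (-594 + W)*(-19 + W) (M(W) = (W - 594)*(W - 19) = (-594 + W)*(-19 + W))
-M(-236) = -(11286 + (-236)² - 613*(-236)) = -(11286 + 55696 + 144668) = -1*211650 = -211650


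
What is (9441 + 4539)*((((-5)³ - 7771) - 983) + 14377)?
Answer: 76862040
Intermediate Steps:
(9441 + 4539)*((((-5)³ - 7771) - 983) + 14377) = 13980*(((-125 - 7771) - 983) + 14377) = 13980*((-7896 - 983) + 14377) = 13980*(-8879 + 14377) = 13980*5498 = 76862040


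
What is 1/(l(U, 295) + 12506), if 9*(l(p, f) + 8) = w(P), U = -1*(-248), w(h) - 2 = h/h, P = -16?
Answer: 3/37495 ≈ 8.0011e-5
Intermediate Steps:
w(h) = 3 (w(h) = 2 + h/h = 2 + 1 = 3)
U = 248
l(p, f) = -23/3 (l(p, f) = -8 + (⅑)*3 = -8 + ⅓ = -23/3)
1/(l(U, 295) + 12506) = 1/(-23/3 + 12506) = 1/(37495/3) = 3/37495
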